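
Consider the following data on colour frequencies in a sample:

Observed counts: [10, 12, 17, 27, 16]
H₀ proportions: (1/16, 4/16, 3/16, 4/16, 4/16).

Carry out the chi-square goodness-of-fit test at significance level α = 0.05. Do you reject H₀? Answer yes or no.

reject H₀: yes

n = 82; E_i = n·p_i = [5.12, 20.50, 15.38, 20.50, 20.50]
χ² = (10−5.12)²/5.12 + (12−20.50)²/20.50 + (17−15.38)²/15.38 + (27−20.50)²/20.50 + (16−20.50)²/20.50 = 11.3821
df = 4
p-value (upper-tail) = 0.02259
At α=0.05: p < α → reject H₀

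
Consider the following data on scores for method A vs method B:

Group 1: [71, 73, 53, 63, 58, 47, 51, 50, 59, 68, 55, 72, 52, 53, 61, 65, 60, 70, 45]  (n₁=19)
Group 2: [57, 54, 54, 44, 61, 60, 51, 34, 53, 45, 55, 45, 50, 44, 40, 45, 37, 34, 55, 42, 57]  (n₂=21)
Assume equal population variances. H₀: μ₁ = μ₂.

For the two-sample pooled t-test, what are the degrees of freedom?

df = n₁ + n₂ − 2 = 19 + 21 − 2 = 38

degrees of freedom = 38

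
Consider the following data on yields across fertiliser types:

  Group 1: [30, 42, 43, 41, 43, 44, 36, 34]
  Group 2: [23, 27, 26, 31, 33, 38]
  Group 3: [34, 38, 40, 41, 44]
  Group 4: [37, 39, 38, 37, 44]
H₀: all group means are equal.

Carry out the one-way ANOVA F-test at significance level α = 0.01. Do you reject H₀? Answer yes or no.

reject H₀: yes

Group means [39.12, 29.67, 39.40, 39.00], grand mean 36.792
SSB = Σnᵢ(x̄ᵢ−x̄)² = 406.550; SSW = ΣΣ(x−x̄ᵢ)² = 421.408
MSB = 406.550/3 = 135.5167; MSW = 421.408/20 = 21.0704
F = MSB/MSW = 6.4316
df = (3, 20)
p-value (upper-tail) = 0.00316
At α=0.01: p < α → reject H₀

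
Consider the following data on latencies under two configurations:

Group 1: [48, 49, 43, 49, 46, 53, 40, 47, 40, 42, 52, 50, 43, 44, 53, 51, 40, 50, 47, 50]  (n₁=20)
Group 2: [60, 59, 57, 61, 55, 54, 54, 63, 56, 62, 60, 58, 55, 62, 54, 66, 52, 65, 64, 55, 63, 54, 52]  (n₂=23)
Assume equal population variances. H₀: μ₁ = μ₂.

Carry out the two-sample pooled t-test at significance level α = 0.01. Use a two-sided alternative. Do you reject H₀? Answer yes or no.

reject H₀: yes

x̄₁=46.850, s₁=4.368, n₁=20
x̄₂=58.304, s₂=4.343, n₂=23
s_p² = [19·4.368² + 22·4.343²]/41 = 18.9615
SE = √(s_p²·(1/20+1/23)) = 1.3313
t = (46.850−58.304)/1.3313 = -8.6036
df = 41
p-value (two-sided) = 0.00000
At α=0.01: p < α → reject H₀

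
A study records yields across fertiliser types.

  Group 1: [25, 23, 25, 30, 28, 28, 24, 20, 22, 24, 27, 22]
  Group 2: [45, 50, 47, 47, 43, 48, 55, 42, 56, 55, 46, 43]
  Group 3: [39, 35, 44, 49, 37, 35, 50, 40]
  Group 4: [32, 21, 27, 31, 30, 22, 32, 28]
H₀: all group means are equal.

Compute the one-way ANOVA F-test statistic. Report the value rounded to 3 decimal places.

Group means [24.83, 48.08, 41.12, 27.88], grand mean 35.675
SSB = Σnᵢ(x̄ᵢ−x̄)² = 3982.442; SSW = ΣΣ(x−x̄ᵢ)² = 740.333
MSB = 3982.442/3 = 1327.4806; MSW = 740.333/36 = 20.5648
F = MSB/MSW = 64.5511
df = (3, 36)

test statistic = 64.551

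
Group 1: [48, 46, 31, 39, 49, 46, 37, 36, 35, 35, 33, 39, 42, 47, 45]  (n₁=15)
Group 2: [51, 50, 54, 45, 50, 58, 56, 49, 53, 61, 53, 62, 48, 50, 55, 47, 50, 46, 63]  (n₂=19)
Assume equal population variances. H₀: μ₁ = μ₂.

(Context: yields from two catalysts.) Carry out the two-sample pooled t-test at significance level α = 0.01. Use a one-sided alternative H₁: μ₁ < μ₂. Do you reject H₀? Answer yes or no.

x̄₁=40.533, s₁=5.963, n₁=15
x̄₂=52.684, s₂=5.334, n₂=19
s_p² = [14·5.963² + 18·5.334²]/32 = 31.5575
SE = √(s_p²·(1/15+1/19)) = 1.9403
t = (40.533−52.684)/1.9403 = -6.2624
df = 32
p-value (one-sided, H₁ less) = 0.00000
At α=0.01: p < α → reject H₀

reject H₀: yes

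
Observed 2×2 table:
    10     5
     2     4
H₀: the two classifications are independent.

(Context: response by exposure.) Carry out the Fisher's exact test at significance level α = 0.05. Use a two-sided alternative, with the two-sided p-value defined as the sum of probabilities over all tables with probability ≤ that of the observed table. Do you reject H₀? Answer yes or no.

Margins: r₁=15, r₂=6, c₁=12, c₂=9, n=21
p_obs = C(15,10)·C(6,2)/C(21,12); sum pmf over tables with pmf ≤ p_obs
p-value (two-sided) = 0.33105
At α=0.05: p ≥ α → fail to reject H₀

reject H₀: no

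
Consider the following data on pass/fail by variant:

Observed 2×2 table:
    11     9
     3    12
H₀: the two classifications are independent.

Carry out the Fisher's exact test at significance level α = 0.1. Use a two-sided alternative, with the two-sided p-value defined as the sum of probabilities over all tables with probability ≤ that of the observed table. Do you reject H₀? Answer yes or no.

Margins: r₁=20, r₂=15, c₁=14, c₂=21, n=35
p_obs = C(20,11)·C(15,3)/C(35,14); sum pmf over tables with pmf ≤ p_obs
p-value (two-sided) = 0.04614
At α=0.1: p < α → reject H₀

reject H₀: yes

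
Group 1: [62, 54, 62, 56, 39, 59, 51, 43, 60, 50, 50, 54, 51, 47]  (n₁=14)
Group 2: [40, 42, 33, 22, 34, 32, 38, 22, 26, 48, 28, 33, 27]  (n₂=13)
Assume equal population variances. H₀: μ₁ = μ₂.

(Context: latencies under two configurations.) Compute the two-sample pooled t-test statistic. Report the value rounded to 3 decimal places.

x̄₁=52.714, s₁=6.877, n₁=14
x̄₂=32.692, s₂=7.814, n₂=13
s_p² = [13·6.877² + 12·7.814²]/25 = 53.9051
SE = √(s_p²·(1/14+1/13)) = 2.8279
t = (52.714−32.692)/2.8279 = 7.0802
df = 25

test statistic = 7.080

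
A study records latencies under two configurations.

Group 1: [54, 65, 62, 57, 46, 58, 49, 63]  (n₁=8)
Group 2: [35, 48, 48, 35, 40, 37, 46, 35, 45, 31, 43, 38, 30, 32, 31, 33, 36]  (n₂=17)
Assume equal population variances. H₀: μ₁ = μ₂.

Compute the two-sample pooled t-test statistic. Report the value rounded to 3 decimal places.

test statistic = 6.995

x̄₁=56.750, s₁=6.756, n₁=8
x̄₂=37.824, s₂=6.106, n₂=17
s_p² = [7·6.756² + 16·6.106²]/23 = 39.8248
SE = √(s_p²·(1/8+1/17)) = 2.7057
t = (56.750−37.824)/2.7057 = 6.9951
df = 23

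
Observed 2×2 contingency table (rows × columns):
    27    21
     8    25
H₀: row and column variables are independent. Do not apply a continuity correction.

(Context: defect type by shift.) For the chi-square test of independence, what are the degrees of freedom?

df = (r−1)(c−1) = (2−1)·(2−1) = 1

degrees of freedom = 1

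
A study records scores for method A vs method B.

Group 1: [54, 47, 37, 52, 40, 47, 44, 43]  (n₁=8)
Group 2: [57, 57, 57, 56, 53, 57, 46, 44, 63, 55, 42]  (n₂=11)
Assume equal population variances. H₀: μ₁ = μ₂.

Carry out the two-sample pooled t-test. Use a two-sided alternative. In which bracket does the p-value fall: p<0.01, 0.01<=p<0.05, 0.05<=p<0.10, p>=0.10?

x̄₁=45.500, s₁=5.732, n₁=8
x̄₂=53.364, s₂=6.531, n₂=11
s_p² = [7·5.732² + 10·6.531²]/17 = 38.6203
SE = √(s_p²·(1/8+1/11)) = 2.8876
t = (45.500−53.364)/2.8876 = -2.7232
df = 17
p-value (two-sided) = 0.01446
→ bracket: 0.01<=p<0.05

p-value bracket: 0.01<=p<0.05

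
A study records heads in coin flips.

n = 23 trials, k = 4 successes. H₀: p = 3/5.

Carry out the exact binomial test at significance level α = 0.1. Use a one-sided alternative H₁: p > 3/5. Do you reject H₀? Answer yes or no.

reject H₀: no

Exact binomial: n=23, k=4, p₀=3/5=0.6000
P(X≥4) from Σ C(n,i)·p₀^i·(1−p₀)^(n−i)
p-value (one-sided, H₁ greater) = 1.00000
At α=0.1: p ≥ α → fail to reject H₀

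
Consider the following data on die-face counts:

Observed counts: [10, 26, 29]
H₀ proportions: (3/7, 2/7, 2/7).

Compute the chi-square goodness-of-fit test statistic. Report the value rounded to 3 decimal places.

test statistic = 20.274

n = 65; E_i = n·p_i = [27.86, 18.57, 18.57]
χ² = (10−27.86)²/27.86 + (26−18.57)²/18.57 + (29−18.57)²/18.57 = 20.2744
df = 2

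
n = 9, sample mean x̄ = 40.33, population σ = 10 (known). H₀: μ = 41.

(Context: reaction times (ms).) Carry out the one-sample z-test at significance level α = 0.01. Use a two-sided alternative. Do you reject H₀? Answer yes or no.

SE = σ/√n = 10/√9 = 3.3333
z = (x̄−μ₀)/SE = (40.33−41)/3.3333 = -0.2010
p-value (two-sided) = 0.84070
At α=0.01: p ≥ α → fail to reject H₀

reject H₀: no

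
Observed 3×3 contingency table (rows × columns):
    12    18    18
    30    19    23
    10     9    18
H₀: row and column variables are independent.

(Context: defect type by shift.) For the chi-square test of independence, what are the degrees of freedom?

df = (r−1)(c−1) = (3−1)·(3−1) = 4

degrees of freedom = 4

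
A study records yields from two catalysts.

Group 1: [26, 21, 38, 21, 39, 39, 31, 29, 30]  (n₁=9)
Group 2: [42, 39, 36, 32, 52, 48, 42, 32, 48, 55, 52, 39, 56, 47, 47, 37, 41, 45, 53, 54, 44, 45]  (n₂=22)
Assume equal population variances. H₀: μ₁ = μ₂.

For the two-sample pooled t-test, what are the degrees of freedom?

df = n₁ + n₂ − 2 = 9 + 22 − 2 = 29

degrees of freedom = 29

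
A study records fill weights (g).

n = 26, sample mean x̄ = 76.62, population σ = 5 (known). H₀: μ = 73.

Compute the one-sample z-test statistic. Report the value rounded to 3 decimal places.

test statistic = 3.692

SE = σ/√n = 5/√26 = 0.9806
z = (x̄−μ₀)/SE = (76.62−73)/0.9806 = 3.6917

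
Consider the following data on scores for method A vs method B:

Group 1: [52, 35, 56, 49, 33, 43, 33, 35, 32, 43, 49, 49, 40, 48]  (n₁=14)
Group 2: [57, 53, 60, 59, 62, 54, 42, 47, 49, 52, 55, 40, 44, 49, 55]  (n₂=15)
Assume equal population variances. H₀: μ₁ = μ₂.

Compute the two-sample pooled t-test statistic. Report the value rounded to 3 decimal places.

x̄₁=42.643, s₁=8.035, n₁=14
x̄₂=51.867, s₂=6.610, n₂=15
s_p² = [13·8.035² + 14·6.610²]/27 = 53.7388
SE = √(s_p²·(1/14+1/15)) = 2.7242
t = (42.643−51.867)/2.7242 = -3.3859
df = 27

test statistic = -3.386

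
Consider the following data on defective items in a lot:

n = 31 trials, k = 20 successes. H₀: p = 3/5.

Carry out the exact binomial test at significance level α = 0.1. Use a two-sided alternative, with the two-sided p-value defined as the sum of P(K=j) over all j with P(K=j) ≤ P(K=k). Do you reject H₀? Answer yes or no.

Exact binomial: n=31, k=20, p₀=3/5=0.6000
P(X=j) = C(n,j)·p₀^j·(1−p₀)^(n−j); p = Σ P(X=j) over j with P(X=j) ≤ P(X=20)
p-value (two-sided) = 0.71515
At α=0.1: p ≥ α → fail to reject H₀

reject H₀: no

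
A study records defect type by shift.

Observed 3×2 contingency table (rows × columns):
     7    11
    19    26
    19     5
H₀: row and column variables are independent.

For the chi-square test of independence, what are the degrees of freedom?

degrees of freedom = 2

df = (r−1)(c−1) = (3−1)·(2−1) = 2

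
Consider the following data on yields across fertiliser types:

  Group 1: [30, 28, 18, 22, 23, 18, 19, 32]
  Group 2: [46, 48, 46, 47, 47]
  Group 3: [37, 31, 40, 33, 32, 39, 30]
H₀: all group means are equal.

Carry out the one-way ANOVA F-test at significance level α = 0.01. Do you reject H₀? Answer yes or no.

reject H₀: yes

Group means [23.75, 46.80, 34.57], grand mean 33.300
SSB = Σnᵢ(x̄ᵢ−x̄)² = 1652.186; SSW = ΣΣ(x−x̄ᵢ)² = 318.014
MSB = 1652.186/2 = 826.0929; MSW = 318.014/17 = 18.7067
F = MSB/MSW = 44.1602
df = (2, 17)
p-value (upper-tail) = 0.00000
At α=0.01: p < α → reject H₀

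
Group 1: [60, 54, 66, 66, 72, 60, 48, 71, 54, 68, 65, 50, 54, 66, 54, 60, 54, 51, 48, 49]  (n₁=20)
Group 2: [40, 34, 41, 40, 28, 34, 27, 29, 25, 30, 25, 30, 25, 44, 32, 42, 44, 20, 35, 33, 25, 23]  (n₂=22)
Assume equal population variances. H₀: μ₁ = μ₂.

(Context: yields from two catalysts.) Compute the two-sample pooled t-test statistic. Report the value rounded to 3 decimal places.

x̄₁=58.500, s₁=7.904, n₁=20
x̄₂=32.091, s₂=7.217, n₂=22
s_p² = [19·7.904² + 21·7.217²]/40 = 57.0205
SE = √(s_p²·(1/20+1/22)) = 2.3330
t = (58.500−32.091)/2.3330 = 11.3198
df = 40

test statistic = 11.320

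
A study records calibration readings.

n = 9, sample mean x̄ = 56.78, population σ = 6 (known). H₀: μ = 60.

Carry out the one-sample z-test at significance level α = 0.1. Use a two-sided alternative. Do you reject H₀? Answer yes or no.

SE = σ/√n = 6/√9 = 2.0000
z = (x̄−μ₀)/SE = (56.78−60)/2.0000 = -1.6100
p-value (two-sided) = 0.10740
At α=0.1: p ≥ α → fail to reject H₀

reject H₀: no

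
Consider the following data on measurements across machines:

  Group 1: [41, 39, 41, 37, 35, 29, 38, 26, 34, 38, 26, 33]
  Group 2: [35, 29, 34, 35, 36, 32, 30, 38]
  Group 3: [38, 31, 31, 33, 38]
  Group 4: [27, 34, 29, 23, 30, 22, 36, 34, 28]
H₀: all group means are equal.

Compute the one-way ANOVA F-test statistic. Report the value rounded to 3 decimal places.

Group means [34.75, 33.62, 34.20, 29.22], grand mean 32.941
SSB = Σnᵢ(x̄ᵢ−x̄)² = 175.402; SSW = ΣΣ(x−x̄ᵢ)² = 618.481
MSB = 175.402/3 = 58.4673; MSW = 618.481/30 = 20.6160
F = MSB/MSW = 2.8360
df = (3, 30)

test statistic = 2.836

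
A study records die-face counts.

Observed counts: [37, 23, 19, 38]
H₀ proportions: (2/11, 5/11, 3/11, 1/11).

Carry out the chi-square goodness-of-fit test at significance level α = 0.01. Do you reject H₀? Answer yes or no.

n = 117; E_i = n·p_i = [21.27, 53.18, 31.91, 10.64]
χ² = (37−21.27)²/21.27 + (23−53.18)²/53.18 + (19−31.91)²/31.91 + (38−10.64)²/10.64 = 104.3758
df = 3
p-value (upper-tail) = 0.00000
At α=0.01: p < α → reject H₀

reject H₀: yes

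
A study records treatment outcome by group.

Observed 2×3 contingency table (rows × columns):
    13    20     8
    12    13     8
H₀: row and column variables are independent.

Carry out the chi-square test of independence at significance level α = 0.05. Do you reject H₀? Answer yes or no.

reject H₀: no

Row totals [41, 33], col totals [25, 33, 16], n=74
χ² = (13−13.85)²/13.85 + (20−18.28)²/18.28 + (8−8.86)²/8.86 + (12−11.15)²/11.15 + (13−14.72)²/14.72 + (8−7.14)²/7.14 = 0.6678
df = 2
p-value (upper-tail) = 0.71613
At α=0.05: p ≥ α → fail to reject H₀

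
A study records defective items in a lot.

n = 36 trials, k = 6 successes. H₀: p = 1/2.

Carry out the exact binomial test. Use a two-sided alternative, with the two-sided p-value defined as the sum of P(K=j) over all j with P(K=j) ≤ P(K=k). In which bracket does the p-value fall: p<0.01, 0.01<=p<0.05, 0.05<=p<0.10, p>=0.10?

Exact binomial: n=36, k=6, p₀=1/2=0.5000
P(X=j) = C(n,j)·p₀^j·(1−p₀)^(n−j); p = Σ P(X=j) over j with P(X=j) ≤ P(X=6)
p-value (two-sided) = 0.00007
→ bracket: p<0.01

p-value bracket: p<0.01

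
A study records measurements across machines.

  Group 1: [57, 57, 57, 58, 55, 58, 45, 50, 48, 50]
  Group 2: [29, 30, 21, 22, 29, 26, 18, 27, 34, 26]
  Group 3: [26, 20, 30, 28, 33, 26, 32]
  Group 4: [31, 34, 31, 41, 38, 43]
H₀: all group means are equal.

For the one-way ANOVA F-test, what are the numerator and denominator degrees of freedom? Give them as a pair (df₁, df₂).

degrees of freedom = [3, 29]

k = 4 groups, N = 33 total
df = (k−1, N−k) = (4−1, 33−4) = (3, 29)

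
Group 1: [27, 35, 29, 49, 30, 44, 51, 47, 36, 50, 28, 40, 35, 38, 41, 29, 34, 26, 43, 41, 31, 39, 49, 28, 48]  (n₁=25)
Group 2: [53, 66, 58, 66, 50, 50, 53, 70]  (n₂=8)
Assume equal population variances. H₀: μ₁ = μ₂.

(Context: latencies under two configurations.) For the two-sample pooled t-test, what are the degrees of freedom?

degrees of freedom = 31

df = n₁ + n₂ − 2 = 25 + 8 − 2 = 31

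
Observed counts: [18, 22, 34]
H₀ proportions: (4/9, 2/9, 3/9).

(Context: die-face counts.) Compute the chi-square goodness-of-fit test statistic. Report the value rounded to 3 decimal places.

n = 74; E_i = n·p_i = [32.89, 16.44, 24.67]
χ² = (18−32.89)²/32.89 + (22−16.44)²/16.44 + (34−24.67)²/24.67 = 12.1486
df = 2

test statistic = 12.149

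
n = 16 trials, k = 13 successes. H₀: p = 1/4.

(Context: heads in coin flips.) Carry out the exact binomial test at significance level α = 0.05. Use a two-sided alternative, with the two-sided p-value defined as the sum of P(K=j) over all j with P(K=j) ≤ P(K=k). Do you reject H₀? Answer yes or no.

Exact binomial: n=16, k=13, p₀=1/4=0.2500
P(X=j) = C(n,j)·p₀^j·(1−p₀)^(n−j); p = Σ P(X=j) over j with P(X=j) ≤ P(X=13)
p-value (two-sided) = 0.00000
At α=0.05: p < α → reject H₀

reject H₀: yes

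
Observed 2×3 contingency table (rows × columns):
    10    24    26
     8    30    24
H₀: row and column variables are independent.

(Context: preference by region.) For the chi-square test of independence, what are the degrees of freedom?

degrees of freedom = 2

df = (r−1)(c−1) = (2−1)·(3−1) = 2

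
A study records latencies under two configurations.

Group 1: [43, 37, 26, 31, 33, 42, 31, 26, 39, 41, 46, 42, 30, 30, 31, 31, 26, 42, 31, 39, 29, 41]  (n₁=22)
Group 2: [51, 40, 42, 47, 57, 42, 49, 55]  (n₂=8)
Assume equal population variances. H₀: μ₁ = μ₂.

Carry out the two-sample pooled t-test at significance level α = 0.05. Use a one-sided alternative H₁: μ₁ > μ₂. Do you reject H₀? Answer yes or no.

reject H₀: no

x̄₁=34.864, s₁=6.372, n₁=22
x̄₂=47.875, s₂=6.289, n₂=8
s_p² = [21·6.372² + 7·6.289²]/28 = 40.3381
SE = √(s_p²·(1/22+1/8)) = 2.6222
t = (34.864−47.875)/2.6222 = -4.9620
df = 28
p-value (one-sided, H₁ greater) = 0.99998
At α=0.05: p ≥ α → fail to reject H₀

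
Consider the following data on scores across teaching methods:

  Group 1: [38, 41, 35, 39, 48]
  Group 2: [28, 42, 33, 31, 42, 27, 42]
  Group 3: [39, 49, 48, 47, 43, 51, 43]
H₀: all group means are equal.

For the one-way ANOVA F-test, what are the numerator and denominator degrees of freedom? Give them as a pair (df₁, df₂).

degrees of freedom = [2, 16]

k = 3 groups, N = 19 total
df = (k−1, N−k) = (3−1, 19−3) = (2, 16)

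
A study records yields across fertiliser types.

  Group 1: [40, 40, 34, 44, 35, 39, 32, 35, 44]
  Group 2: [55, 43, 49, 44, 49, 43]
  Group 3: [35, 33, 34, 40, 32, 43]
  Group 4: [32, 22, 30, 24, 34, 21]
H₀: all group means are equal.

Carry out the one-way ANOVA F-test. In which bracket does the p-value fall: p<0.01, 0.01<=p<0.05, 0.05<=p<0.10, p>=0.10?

p-value bracket: p<0.01

Group means [38.11, 47.17, 36.17, 27.17], grand mean 37.259
SSB = Σnᵢ(x̄ᵢ−x̄)² = 1213.796; SSW = ΣΣ(x−x̄ᵢ)² = 511.389
MSB = 1213.796/3 = 404.5988; MSW = 511.389/23 = 22.2343
F = MSB/MSW = 18.1971
df = (3, 23)
p-value (upper-tail) = 0.00000
→ bracket: p<0.01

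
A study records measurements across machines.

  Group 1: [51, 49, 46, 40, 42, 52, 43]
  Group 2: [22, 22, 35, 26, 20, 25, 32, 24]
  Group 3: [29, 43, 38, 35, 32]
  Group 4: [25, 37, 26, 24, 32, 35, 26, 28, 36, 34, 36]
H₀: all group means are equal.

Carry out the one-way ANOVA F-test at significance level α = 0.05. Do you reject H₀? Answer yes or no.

reject H₀: yes

Group means [46.14, 25.75, 35.40, 30.82], grand mean 33.710
SSB = Σnᵢ(x̄ᵢ−x̄)² = 1695.194; SSW = ΣΣ(x−x̄ᵢ)² = 693.194
MSB = 1695.194/3 = 565.0645; MSW = 693.194/27 = 25.6738
F = MSB/MSW = 22.0094
df = (3, 27)
p-value (upper-tail) = 0.00000
At α=0.05: p < α → reject H₀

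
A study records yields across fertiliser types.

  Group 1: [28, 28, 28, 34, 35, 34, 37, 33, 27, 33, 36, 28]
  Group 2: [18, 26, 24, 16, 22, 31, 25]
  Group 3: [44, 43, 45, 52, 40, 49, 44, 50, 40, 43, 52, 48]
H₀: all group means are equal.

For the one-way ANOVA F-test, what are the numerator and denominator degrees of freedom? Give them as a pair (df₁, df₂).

k = 3 groups, N = 31 total
df = (k−1, N−k) = (3−1, 31−3) = (2, 28)

degrees of freedom = [2, 28]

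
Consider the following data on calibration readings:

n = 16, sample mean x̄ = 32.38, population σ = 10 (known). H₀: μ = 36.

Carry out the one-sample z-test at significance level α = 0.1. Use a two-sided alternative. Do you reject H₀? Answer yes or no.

SE = σ/√n = 10/√16 = 2.5000
z = (x̄−μ₀)/SE = (32.38−36)/2.5000 = -1.4480
p-value (two-sided) = 0.14762
At α=0.1: p ≥ α → fail to reject H₀

reject H₀: no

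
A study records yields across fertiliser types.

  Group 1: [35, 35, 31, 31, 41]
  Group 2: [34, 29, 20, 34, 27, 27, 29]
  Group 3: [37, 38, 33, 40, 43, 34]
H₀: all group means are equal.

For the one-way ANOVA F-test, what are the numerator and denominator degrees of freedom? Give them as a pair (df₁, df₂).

degrees of freedom = [2, 15]

k = 3 groups, N = 18 total
df = (k−1, N−k) = (3−1, 18−3) = (2, 15)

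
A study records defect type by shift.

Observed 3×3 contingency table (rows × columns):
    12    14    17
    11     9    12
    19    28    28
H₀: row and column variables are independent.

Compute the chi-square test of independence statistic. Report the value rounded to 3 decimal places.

test statistic = 1.289

Row totals [43, 32, 75], col totals [42, 51, 57], n=150
χ² = (12−12.04)²/12.04 + (14−14.62)²/14.62 + (17−16.34)²/16.34 + (11−8.96)²/8.96 + (9−10.88)²/10.88 + (12−12.16)²/12.16 + (19−21.00)²/21.00 + (28−25.50)²/25.50 + (28−28.50)²/28.50 = 1.2889
df = 4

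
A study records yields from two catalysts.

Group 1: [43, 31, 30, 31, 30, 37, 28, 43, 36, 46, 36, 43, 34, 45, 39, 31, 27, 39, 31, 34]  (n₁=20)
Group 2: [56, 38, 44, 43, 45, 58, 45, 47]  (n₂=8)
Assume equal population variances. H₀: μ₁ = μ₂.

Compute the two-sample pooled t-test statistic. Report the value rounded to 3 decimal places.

test statistic = -4.386

x̄₁=35.700, s₁=5.939, n₁=20
x̄₂=47.000, s₂=6.719, n₂=8
s_p² = [19·5.939² + 7·6.719²]/26 = 37.9308
SE = √(s_p²·(1/20+1/8)) = 2.5764
t = (35.700−47.000)/2.5764 = -4.3859
df = 26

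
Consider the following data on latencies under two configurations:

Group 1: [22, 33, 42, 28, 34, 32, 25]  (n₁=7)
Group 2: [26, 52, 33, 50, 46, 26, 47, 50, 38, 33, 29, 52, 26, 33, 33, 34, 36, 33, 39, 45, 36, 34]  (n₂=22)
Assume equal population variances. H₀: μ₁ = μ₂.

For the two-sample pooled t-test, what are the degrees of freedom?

degrees of freedom = 27

df = n₁ + n₂ − 2 = 7 + 22 − 2 = 27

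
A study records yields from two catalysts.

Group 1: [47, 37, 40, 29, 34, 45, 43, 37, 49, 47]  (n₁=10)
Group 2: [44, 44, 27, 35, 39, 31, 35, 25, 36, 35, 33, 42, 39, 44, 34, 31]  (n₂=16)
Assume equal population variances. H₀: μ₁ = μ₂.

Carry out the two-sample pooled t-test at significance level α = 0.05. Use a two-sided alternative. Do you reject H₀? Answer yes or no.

x̄₁=40.800, s₁=6.512, n₁=10
x̄₂=35.875, s₂=5.852, n₂=16
s_p² = [9·6.512² + 15·5.852²]/24 = 37.3062
SE = √(s_p²·(1/10+1/16)) = 2.4622
t = (40.800−35.875)/2.4622 = 2.0003
df = 24
p-value (two-sided) = 0.05691
At α=0.05: p ≥ α → fail to reject H₀

reject H₀: no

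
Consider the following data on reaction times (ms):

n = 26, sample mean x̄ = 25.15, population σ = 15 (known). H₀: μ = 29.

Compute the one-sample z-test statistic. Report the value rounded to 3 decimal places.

SE = σ/√n = 15/√26 = 2.9417
z = (x̄−μ₀)/SE = (25.15−29)/2.9417 = -1.3087

test statistic = -1.309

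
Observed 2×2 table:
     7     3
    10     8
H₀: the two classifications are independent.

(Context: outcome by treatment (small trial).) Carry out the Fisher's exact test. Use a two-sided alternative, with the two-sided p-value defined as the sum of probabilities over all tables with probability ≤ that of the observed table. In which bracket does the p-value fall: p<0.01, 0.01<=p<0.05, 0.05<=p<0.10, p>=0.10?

Margins: r₁=10, r₂=18, c₁=17, c₂=11, n=28
p_obs = C(10,7)·C(18,10)/C(28,17); sum pmf over tables with pmf ≤ p_obs
p-value (two-sided) = 0.68879
→ bracket: p>=0.10

p-value bracket: p>=0.10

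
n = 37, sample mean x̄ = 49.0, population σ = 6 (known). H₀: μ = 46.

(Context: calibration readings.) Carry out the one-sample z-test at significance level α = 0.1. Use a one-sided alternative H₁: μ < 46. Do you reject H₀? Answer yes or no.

reject H₀: no

SE = σ/√n = 6/√37 = 0.9864
z = (x̄−μ₀)/SE = (49.0−46)/0.9864 = 3.0414
p-value (one-sided, H₁ less) = 0.99882
At α=0.1: p ≥ α → fail to reject H₀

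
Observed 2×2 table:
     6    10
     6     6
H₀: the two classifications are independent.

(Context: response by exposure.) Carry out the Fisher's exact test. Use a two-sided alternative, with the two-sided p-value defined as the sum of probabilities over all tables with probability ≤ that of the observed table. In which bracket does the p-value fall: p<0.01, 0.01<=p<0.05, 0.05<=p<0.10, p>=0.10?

p-value bracket: p>=0.10

Margins: r₁=16, r₂=12, c₁=12, c₂=16, n=28
p_obs = C(16,6)·C(12,6)/C(28,12); sum pmf over tables with pmf ≤ p_obs
p-value (two-sided) = 0.70217
→ bracket: p>=0.10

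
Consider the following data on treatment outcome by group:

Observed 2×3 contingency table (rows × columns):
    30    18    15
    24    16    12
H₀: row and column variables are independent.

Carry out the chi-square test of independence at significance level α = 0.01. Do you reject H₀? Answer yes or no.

Row totals [63, 52], col totals [54, 34, 27], n=115
χ² = (30−29.58)²/29.58 + (18−18.63)²/18.63 + (15−14.79)²/14.79 + (24−24.42)²/24.42 + (16−15.37)²/15.37 + (12−12.21)²/12.21 = 0.0661
df = 2
p-value (upper-tail) = 0.96750
At α=0.01: p ≥ α → fail to reject H₀

reject H₀: no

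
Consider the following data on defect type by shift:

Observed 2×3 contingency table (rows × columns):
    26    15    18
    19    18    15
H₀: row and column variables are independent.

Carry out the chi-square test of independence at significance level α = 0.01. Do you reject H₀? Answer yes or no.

reject H₀: no

Row totals [59, 52], col totals [45, 33, 33], n=111
χ² = (26−23.92)²/23.92 + (15−17.54)²/17.54 + (18−17.54)²/17.54 + (19−21.08)²/21.08 + (18−15.46)²/15.46 + (15−15.46)²/15.46 = 1.1977
df = 2
p-value (upper-tail) = 0.54945
At α=0.01: p ≥ α → fail to reject H₀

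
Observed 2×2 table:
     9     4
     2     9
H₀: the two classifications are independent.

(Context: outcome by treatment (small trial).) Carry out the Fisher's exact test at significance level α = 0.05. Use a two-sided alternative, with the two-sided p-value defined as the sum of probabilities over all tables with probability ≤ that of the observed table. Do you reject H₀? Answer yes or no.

Margins: r₁=13, r₂=11, c₁=11, c₂=13, n=24
p_obs = C(13,9)·C(11,2)/C(24,11); sum pmf over tables with pmf ≤ p_obs
p-value (two-sided) = 0.01882
At α=0.05: p < α → reject H₀

reject H₀: yes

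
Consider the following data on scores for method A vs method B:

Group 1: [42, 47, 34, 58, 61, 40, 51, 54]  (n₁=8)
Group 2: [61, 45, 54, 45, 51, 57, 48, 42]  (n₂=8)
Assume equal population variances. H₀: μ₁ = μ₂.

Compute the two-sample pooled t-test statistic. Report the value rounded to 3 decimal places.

x̄₁=48.375, s₁=9.334, n₁=8
x̄₂=50.375, s₂=6.589, n₂=8
s_p² = [7·9.334² + 7·6.589²]/14 = 65.2679
SE = √(s_p²·(1/8+1/8)) = 4.0394
t = (48.375−50.375)/4.0394 = -0.4951
df = 14

test statistic = -0.495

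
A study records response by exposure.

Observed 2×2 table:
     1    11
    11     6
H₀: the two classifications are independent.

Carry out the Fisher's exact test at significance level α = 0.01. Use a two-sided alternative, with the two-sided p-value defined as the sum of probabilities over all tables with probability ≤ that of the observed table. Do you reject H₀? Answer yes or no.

Margins: r₁=12, r₂=17, c₁=12, c₂=17, n=29
p_obs = C(12,1)·C(17,11)/C(29,12); sum pmf over tables with pmf ≤ p_obs
p-value (two-sided) = 0.00316
At α=0.01: p < α → reject H₀

reject H₀: yes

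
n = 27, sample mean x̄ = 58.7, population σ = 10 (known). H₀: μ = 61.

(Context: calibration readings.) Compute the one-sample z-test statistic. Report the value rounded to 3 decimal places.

SE = σ/√n = 10/√27 = 1.9245
z = (x̄−μ₀)/SE = (58.7−61)/1.9245 = -1.1951

test statistic = -1.195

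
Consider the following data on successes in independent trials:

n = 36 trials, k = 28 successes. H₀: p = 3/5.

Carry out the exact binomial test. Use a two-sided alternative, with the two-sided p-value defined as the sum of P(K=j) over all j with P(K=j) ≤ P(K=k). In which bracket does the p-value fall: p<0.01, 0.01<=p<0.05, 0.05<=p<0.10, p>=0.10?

p-value bracket: 0.01<=p<0.05

Exact binomial: n=36, k=28, p₀=3/5=0.6000
P(X=j) = C(n,j)·p₀^j·(1−p₀)^(n−j); p = Σ P(X=j) over j with P(X=j) ≤ P(X=28)
p-value (two-sided) = 0.03961
→ bracket: 0.01<=p<0.05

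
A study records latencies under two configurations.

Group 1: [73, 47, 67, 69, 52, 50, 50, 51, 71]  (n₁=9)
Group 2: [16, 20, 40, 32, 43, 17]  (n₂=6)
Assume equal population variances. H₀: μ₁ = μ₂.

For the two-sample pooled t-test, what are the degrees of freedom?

degrees of freedom = 13

df = n₁ + n₂ − 2 = 9 + 6 − 2 = 13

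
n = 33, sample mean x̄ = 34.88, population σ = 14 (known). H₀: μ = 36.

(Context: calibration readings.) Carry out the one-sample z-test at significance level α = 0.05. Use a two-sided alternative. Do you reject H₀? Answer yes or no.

SE = σ/√n = 14/√33 = 2.4371
z = (x̄−μ₀)/SE = (34.88−36)/2.4371 = -0.4596
p-value (two-sided) = 0.64583
At α=0.05: p ≥ α → fail to reject H₀

reject H₀: no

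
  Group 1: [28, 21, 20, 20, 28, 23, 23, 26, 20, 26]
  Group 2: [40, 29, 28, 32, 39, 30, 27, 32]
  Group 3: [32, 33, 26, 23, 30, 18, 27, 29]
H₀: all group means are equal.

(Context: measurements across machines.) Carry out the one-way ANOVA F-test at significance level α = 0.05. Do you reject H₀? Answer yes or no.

Group means [23.50, 32.12, 27.25], grand mean 27.308
SSB = Σnᵢ(x̄ᵢ−x̄)² = 330.663; SSW = ΣΣ(x−x̄ᵢ)² = 434.875
MSB = 330.663/2 = 165.3317; MSW = 434.875/23 = 18.9076
F = MSB/MSW = 8.7442
df = (2, 23)
p-value (upper-tail) = 0.00150
At α=0.05: p < α → reject H₀

reject H₀: yes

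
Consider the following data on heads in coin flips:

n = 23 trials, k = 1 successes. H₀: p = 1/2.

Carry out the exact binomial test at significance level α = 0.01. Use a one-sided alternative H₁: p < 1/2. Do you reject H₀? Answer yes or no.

reject H₀: yes

Exact binomial: n=23, k=1, p₀=1/2=0.5000
P(X≤1) from Σ C(n,i)·p₀^i·(1−p₀)^(n−i)
p-value (one-sided, H₁ less) = 0.00000
At α=0.01: p < α → reject H₀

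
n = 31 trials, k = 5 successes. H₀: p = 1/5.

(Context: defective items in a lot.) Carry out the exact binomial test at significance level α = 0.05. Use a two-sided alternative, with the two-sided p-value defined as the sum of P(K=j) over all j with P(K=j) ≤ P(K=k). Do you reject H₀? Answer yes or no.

reject H₀: no

Exact binomial: n=31, k=5, p₀=1/5=0.2000
P(X=j) = C(n,j)·p₀^j·(1−p₀)^(n−j); p = Σ P(X=j) over j with P(X=j) ≤ P(X=5)
p-value (two-sided) = 0.82198
At α=0.05: p ≥ α → fail to reject H₀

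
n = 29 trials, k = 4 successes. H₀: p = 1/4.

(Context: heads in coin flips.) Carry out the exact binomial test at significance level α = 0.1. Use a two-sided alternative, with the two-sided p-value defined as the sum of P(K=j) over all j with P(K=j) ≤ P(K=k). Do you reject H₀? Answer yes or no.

reject H₀: no

Exact binomial: n=29, k=4, p₀=1/4=0.2500
P(X=j) = C(n,j)·p₀^j·(1−p₀)^(n−j); p = Σ P(X=j) over j with P(X=j) ≤ P(X=4)
p-value (two-sided) = 0.20086
At α=0.1: p ≥ α → fail to reject H₀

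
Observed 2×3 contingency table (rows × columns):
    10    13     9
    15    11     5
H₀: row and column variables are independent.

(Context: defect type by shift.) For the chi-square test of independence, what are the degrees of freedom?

degrees of freedom = 2

df = (r−1)(c−1) = (2−1)·(3−1) = 2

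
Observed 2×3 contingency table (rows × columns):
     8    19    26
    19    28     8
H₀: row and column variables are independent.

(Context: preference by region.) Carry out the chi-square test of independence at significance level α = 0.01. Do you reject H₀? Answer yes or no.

Row totals [53, 55], col totals [27, 47, 34], n=108
χ² = (8−13.25)²/13.25 + (19−23.06)²/23.06 + (26−16.69)²/16.69 + (19−13.75)²/13.75 + (28−23.94)²/23.94 + (8−17.31)²/17.31 = 15.7026
df = 2
p-value (upper-tail) = 0.00039
At α=0.01: p < α → reject H₀

reject H₀: yes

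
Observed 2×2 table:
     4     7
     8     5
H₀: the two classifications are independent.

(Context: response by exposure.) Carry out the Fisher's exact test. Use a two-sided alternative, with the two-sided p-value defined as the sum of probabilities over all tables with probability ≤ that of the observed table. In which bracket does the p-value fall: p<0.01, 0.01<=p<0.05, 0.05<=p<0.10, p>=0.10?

p-value bracket: p>=0.10

Margins: r₁=11, r₂=13, c₁=12, c₂=12, n=24
p_obs = C(11,4)·C(13,8)/C(24,12); sum pmf over tables with pmf ≤ p_obs
p-value (two-sided) = 0.41365
→ bracket: p>=0.10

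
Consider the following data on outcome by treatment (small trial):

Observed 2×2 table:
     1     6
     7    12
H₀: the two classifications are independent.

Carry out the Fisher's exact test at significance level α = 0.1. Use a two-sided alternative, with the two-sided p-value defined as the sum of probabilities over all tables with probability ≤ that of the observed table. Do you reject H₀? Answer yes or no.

Margins: r₁=7, r₂=19, c₁=8, c₂=18, n=26
p_obs = C(7,1)·C(19,7)/C(26,8); sum pmf over tables with pmf ≤ p_obs
p-value (two-sided) = 0.37479
At α=0.1: p ≥ α → fail to reject H₀

reject H₀: no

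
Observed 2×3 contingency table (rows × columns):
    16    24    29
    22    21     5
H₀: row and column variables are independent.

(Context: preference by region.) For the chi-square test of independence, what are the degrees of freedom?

degrees of freedom = 2

df = (r−1)(c−1) = (2−1)·(3−1) = 2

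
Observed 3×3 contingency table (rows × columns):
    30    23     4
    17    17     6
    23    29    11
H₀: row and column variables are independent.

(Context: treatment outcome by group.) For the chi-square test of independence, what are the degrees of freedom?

degrees of freedom = 4

df = (r−1)(c−1) = (3−1)·(3−1) = 4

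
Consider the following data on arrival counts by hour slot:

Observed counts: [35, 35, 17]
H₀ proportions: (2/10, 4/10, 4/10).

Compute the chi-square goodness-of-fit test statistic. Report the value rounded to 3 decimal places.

test statistic = 26.908

n = 87; E_i = n·p_i = [17.40, 34.80, 34.80]
χ² = (35−17.40)²/17.40 + (35−34.80)²/34.80 + (17−34.80)²/34.80 = 26.9080
df = 2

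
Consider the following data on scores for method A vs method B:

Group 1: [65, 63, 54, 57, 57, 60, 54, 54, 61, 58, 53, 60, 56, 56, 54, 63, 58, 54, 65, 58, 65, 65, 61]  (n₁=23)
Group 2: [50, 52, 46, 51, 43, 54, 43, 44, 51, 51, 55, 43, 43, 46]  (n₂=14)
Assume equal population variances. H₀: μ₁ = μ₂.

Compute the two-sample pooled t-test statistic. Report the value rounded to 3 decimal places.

test statistic = 7.465

x̄₁=58.739, s₁=4.126, n₁=23
x̄₂=48.000, s₂=4.438, n₂=14
s_p² = [22·4.126² + 13·4.438²]/35 = 18.0124
SE = √(s_p²·(1/23+1/14)) = 1.4387
t = (58.739−48.000)/1.4387 = 7.4647
df = 35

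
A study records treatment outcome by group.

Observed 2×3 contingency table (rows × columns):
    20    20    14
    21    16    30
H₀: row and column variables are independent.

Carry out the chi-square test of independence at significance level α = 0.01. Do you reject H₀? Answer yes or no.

Row totals [54, 67], col totals [41, 36, 44], n=121
χ² = (20−18.30)²/18.30 + (20−16.07)²/16.07 + (14−19.64)²/19.64 + (21−22.70)²/22.70 + (16−19.93)²/19.93 + (30−24.36)²/24.36 = 4.9474
df = 2
p-value (upper-tail) = 0.08427
At α=0.01: p ≥ α → fail to reject H₀

reject H₀: no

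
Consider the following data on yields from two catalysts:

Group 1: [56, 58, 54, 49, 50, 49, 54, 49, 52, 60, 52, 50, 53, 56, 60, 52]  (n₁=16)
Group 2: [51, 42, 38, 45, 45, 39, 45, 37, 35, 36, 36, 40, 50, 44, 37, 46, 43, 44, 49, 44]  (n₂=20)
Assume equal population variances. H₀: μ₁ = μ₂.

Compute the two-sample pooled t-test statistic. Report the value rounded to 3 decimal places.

test statistic = 7.506

x̄₁=53.375, s₁=3.739, n₁=16
x̄₂=42.300, s₂=4.857, n₂=20
s_p² = [15·3.739² + 19·4.857²]/34 = 19.3515
SE = √(s_p²·(1/16+1/20)) = 1.4755
t = (53.375−42.300)/1.4755 = 7.5060
df = 34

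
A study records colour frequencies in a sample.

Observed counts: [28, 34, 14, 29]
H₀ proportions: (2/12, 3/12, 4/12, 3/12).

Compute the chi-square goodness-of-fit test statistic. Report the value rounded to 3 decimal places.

test statistic = 21.476

n = 105; E_i = n·p_i = [17.50, 26.25, 35.00, 26.25]
χ² = (28−17.50)²/17.50 + (34−26.25)²/26.25 + (14−35.00)²/35.00 + (29−26.25)²/26.25 = 21.4762
df = 3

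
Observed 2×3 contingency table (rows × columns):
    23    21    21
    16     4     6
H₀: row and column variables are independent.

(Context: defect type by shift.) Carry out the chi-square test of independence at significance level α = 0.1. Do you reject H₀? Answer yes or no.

reject H₀: yes

Row totals [65, 26], col totals [39, 25, 27], n=91
χ² = (23−27.86)²/27.86 + (21−17.86)²/17.86 + (21−19.29)²/19.29 + (16−11.14)²/11.14 + (4−7.14)²/7.14 + (6−7.71)²/7.71 = 5.4334
df = 2
p-value (upper-tail) = 0.06609
At α=0.1: p < α → reject H₀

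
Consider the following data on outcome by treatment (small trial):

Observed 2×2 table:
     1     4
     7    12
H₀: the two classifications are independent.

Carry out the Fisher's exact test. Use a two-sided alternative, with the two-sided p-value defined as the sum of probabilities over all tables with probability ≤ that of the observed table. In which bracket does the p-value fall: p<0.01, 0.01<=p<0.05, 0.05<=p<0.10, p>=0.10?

Margins: r₁=5, r₂=19, c₁=8, c₂=16, n=24
p_obs = C(5,1)·C(19,7)/C(24,8); sum pmf over tables with pmf ≤ p_obs
p-value (two-sided) = 0.63109
→ bracket: p>=0.10

p-value bracket: p>=0.10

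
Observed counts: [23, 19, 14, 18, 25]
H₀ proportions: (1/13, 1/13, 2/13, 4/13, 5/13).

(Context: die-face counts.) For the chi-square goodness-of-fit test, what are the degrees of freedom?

df = k − 1 = 5 − 1 = 4

degrees of freedom = 4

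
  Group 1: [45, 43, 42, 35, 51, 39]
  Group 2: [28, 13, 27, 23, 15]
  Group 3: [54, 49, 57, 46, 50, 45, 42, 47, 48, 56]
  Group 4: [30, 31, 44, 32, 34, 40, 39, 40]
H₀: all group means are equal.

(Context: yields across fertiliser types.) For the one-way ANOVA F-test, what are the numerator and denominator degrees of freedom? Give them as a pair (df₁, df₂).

k = 4 groups, N = 29 total
df = (k−1, N−k) = (4−1, 29−4) = (3, 25)

degrees of freedom = [3, 25]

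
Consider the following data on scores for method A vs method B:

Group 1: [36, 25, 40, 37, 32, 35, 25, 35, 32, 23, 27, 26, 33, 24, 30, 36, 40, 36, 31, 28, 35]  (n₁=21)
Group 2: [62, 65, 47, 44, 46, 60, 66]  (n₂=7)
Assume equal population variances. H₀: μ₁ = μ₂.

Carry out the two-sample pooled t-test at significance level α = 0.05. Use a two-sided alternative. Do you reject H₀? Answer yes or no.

x̄₁=31.714, s₁=5.255, n₁=21
x̄₂=55.714, s₂=9.639, n₂=7
s_p² = [20·5.255² + 6·9.639²]/26 = 42.6813
SE = √(s_p²·(1/21+1/7)) = 2.8513
t = (31.714−55.714)/2.8513 = -8.4173
df = 26
p-value (two-sided) = 0.00000
At α=0.05: p < α → reject H₀

reject H₀: yes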